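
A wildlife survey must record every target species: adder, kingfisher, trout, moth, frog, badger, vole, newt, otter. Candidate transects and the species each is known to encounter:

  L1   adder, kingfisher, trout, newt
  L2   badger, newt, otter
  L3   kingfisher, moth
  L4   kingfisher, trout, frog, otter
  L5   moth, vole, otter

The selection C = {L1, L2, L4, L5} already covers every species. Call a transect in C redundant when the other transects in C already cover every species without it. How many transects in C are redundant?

0

Drop L1: adder uncovered — not redundant.
Drop L2: badger uncovered — not redundant.
Drop L4: frog uncovered — not redundant.
Drop L5: moth, vole uncovered — not redundant.
None of the transects in C is redundant.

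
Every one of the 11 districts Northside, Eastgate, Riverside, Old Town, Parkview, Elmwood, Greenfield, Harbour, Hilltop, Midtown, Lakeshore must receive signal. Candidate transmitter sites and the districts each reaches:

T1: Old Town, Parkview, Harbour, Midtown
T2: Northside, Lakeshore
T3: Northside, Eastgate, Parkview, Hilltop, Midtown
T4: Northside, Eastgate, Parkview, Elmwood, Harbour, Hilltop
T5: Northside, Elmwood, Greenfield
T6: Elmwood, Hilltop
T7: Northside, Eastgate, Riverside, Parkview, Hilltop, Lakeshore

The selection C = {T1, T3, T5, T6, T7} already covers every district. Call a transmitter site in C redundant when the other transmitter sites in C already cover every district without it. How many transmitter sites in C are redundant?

Drop T1: Old Town, Harbour uncovered — not redundant.
Drop T3: the rest still cover every district — redundant.
Drop T5: Greenfield uncovered — not redundant.
Drop T6: the rest still cover every district — redundant.
Drop T7: Riverside, Lakeshore uncovered — not redundant.
2 redundant: T3, T6.

2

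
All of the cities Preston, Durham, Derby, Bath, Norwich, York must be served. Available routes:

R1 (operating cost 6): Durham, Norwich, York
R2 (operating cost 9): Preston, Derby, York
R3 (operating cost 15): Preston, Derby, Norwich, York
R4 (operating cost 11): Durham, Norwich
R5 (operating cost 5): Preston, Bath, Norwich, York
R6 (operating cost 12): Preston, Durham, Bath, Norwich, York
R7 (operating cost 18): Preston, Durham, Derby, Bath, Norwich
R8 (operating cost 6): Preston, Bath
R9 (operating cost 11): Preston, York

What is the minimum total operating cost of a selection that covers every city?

20

R1, R2, R5 cover every city at operating cost 6 + 9 + 5 = 20.
Any cover uses at least 2 routes; among all covering selections none totals below 20.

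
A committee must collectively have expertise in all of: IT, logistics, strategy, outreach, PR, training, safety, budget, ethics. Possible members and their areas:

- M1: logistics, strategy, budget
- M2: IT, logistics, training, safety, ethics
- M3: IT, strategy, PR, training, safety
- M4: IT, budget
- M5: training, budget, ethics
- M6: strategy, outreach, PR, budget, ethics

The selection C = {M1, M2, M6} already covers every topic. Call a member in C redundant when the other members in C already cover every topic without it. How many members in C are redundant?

1

Drop M1: the rest still cover every topic — redundant.
Drop M2: IT, training, safety uncovered — not redundant.
Drop M6: outreach, PR uncovered — not redundant.
1 redundant: M1.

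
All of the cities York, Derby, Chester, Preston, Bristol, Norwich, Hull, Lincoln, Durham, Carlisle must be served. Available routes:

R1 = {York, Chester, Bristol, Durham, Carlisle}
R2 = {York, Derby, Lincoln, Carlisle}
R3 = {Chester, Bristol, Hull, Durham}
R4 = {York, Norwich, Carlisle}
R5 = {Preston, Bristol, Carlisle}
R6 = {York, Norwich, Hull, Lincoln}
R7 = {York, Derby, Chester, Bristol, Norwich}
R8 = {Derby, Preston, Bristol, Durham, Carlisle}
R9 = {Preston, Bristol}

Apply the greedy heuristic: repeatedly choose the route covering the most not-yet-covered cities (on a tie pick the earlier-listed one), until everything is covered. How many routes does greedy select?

Pick 1: R1 covers 5 new cities (York, Chester, Bristol, Durham, Carlisle).
Pick 2: R6 covers 3 new cities (Norwich, Hull, Lincoln).
Pick 3: R8 covers 2 new cities (Derby, Preston).
Greedy uses 3 routes.

3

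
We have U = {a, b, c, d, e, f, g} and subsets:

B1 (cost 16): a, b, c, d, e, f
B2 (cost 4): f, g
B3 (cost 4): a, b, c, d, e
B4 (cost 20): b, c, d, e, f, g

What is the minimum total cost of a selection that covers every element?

B2, B3 cover every element at cost 4 + 4 = 8.
Any cover uses at least 2 sets; among all covering selections none totals below 8.

8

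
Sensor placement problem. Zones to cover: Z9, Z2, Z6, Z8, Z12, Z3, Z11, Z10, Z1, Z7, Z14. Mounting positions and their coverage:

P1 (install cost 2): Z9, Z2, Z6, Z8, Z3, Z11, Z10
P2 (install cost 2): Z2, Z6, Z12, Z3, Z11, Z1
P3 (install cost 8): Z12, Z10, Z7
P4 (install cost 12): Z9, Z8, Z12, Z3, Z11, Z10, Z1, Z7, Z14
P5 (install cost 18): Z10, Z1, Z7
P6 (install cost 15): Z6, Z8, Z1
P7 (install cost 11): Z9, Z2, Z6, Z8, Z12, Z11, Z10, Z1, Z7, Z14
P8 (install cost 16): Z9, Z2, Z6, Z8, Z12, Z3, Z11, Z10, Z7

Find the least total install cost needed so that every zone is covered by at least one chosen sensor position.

P1, P7 cover every zone at install cost 2 + 11 = 13.
Any cover uses at least 2 sensor positions; among all covering selections none totals below 13.
Greedy by coverage-per-install cost would pick P1, P2, P7 for 15 — worse than the optimum 13.

13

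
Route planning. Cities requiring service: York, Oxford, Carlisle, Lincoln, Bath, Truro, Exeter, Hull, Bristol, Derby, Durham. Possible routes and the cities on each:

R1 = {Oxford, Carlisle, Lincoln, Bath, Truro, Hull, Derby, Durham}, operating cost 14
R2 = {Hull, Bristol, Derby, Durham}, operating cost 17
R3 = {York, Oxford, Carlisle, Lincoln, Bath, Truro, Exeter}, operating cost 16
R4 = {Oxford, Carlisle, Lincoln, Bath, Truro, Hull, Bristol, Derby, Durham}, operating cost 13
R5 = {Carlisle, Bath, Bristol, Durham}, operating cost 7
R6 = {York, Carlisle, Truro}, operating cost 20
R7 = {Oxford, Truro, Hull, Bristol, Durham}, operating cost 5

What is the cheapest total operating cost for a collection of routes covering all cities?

R3, R4 cover every city at operating cost 16 + 13 = 29.
Any cover uses at least 2 routes; among all covering selections none totals below 29.

29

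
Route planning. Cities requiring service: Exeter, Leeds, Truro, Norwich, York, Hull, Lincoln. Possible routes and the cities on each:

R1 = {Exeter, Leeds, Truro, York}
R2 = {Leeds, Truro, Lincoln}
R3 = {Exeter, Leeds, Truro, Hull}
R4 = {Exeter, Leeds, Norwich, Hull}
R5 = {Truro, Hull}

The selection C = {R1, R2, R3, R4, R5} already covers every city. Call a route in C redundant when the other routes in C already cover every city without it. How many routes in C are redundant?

Drop R1: York uncovered — not redundant.
Drop R2: Lincoln uncovered — not redundant.
Drop R3: the rest still cover every city — redundant.
Drop R4: Norwich uncovered — not redundant.
Drop R5: the rest still cover every city — redundant.
2 redundant: R3, R5.

2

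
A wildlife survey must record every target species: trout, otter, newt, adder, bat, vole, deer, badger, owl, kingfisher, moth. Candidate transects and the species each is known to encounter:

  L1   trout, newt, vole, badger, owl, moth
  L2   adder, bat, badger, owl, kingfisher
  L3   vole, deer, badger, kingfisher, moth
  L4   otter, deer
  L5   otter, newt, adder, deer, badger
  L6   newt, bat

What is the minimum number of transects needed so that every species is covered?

3

L1, L2, L4 together cover {trout, otter, newt, adder, bat, vole, deer, badger, owl, kingfisher, moth} — every species.
No 2 of the 6 transects cover everything (all 15 pairs fall short), so 3 is minimum.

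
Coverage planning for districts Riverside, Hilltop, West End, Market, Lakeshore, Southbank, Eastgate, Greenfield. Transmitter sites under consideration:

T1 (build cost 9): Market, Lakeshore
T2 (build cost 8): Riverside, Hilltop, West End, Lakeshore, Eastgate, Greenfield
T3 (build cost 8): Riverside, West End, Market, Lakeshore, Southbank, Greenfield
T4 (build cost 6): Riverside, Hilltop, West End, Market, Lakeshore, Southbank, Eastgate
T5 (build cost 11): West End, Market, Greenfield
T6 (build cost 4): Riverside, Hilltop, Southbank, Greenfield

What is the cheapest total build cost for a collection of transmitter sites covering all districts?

T4, T6 cover every district at build cost 6 + 4 = 10.
Any cover uses at least 2 transmitter sites; among all covering selections none totals below 10.

10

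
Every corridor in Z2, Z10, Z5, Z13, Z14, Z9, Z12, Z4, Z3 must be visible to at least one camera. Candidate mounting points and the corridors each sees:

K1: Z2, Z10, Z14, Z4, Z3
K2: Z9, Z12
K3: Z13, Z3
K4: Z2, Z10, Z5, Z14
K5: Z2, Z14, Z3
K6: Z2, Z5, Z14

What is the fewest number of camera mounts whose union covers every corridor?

K1, K2, K3, K4 together cover {Z2, Z10, Z5, Z13, Z14, Z9, Z12, Z4, Z3} — every corridor.
No 3 of the 6 camera mounts cover everything (all 20 triples fall short), so 4 is minimum.

4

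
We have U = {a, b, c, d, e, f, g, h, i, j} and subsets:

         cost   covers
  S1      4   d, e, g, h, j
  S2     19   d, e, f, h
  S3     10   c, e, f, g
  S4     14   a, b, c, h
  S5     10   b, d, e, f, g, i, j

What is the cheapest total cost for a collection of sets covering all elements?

S4, S5 cover every element at cost 14 + 10 = 24.
Any cover uses at least 2 sets; among all covering selections none totals below 24.

24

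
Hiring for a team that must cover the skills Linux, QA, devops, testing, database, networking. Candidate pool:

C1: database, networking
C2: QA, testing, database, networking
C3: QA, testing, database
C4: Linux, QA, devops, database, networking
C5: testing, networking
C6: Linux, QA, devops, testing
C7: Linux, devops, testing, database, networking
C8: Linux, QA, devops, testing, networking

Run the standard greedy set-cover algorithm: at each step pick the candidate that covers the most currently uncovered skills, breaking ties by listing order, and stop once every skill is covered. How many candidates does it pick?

Pick 1: C4 covers 5 new skills (Linux, QA, devops, database, networking).
Pick 2: C2 covers 1 new skills (testing).
Greedy uses 2 candidates.

2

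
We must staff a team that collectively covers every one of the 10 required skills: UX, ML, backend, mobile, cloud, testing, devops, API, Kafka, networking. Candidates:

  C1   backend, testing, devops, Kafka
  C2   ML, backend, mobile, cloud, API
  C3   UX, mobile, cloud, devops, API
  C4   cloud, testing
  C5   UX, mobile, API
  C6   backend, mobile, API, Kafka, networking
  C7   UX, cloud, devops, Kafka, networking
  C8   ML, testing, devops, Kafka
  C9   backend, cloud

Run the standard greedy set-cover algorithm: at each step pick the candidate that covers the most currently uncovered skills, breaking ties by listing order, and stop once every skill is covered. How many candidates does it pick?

3

Pick 1: C2 covers 5 new skills (ML, backend, mobile, cloud, API).
Pick 2: C7 covers 4 new skills (UX, devops, Kafka, networking).
Pick 3: C1 covers 1 new skills (testing).
Greedy uses 3 candidates.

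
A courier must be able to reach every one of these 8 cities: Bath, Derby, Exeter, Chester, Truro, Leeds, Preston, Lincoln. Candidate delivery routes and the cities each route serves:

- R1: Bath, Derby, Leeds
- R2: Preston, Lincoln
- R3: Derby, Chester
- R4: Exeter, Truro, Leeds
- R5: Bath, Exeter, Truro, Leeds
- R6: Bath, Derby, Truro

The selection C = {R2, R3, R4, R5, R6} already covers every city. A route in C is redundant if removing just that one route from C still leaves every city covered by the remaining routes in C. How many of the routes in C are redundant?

3

Drop R2: Preston, Lincoln uncovered — not redundant.
Drop R3: Chester uncovered — not redundant.
Drop R4: the rest still cover every city — redundant.
Drop R5: the rest still cover every city — redundant.
Drop R6: the rest still cover every city — redundant.
3 redundant: R4, R5, R6.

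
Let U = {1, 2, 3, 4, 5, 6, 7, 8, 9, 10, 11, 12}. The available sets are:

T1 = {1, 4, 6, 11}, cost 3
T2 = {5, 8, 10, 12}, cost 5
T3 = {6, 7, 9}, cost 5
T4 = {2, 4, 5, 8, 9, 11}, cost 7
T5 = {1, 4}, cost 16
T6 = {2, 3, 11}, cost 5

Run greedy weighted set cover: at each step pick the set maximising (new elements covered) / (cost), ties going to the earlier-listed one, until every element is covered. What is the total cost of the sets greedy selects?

Pick 1: T1 adds 4 new (1, 4, 6, 11) at cost 3 (ratio 4/3).
Pick 2: T2 adds 4 new (5, 8, 10, 12) at cost 5 (ratio 4/5).
Pick 3: T3 adds 2 new (7, 9) at cost 5 (ratio 2/5).
Pick 4: T6 adds 2 new (2, 3) at cost 5 (ratio 2/5).
Greedy total cost: 3 + 5 + 5 + 5 = 18.

18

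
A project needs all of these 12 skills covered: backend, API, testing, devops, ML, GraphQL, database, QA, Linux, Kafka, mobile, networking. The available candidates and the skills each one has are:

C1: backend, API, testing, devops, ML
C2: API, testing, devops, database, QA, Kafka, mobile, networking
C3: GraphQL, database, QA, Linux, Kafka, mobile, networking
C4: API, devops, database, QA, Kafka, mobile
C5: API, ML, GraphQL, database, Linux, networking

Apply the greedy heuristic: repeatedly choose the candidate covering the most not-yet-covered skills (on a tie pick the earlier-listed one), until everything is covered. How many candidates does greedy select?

3

Pick 1: C2 covers 8 new skills (API, testing, devops, database, QA, Kafka, mobile, networking).
Pick 2: C5 covers 3 new skills (ML, GraphQL, Linux).
Pick 3: C1 covers 1 new skills (backend).
Greedy uses 3 candidates. (The true minimum is 2.)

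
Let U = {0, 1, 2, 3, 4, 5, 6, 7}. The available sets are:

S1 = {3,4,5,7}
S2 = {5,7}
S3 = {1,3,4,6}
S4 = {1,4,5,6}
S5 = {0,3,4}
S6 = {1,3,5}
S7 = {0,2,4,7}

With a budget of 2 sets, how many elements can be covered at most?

Choosing S3, S7 covers {0, 1, 2, 3, 4, 6, 7} — 7 elements.
No choice of 2 sets does better; here 5 is left uncovered.

7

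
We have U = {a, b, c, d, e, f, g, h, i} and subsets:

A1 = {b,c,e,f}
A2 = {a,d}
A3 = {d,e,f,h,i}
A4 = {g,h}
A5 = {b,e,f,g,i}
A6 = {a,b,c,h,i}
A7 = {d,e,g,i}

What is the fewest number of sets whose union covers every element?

A1, A6, A7 together cover {a, b, c, d, e, f, g, h, i} — every element.
No 2 of the 7 sets cover everything (all 21 pairs fall short), so 3 is minimum.

3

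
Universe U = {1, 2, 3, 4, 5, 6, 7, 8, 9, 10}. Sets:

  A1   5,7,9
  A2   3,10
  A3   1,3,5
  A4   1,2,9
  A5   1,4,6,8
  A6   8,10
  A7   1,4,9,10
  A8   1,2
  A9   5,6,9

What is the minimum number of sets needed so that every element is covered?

4

A1, A2, A4, A5 together cover {1, 2, 3, 4, 5, 6, 7, 8, 9, 10} — every element.
No 3 of the 9 sets cover everything (all 84 triples fall short), so 4 is minimum.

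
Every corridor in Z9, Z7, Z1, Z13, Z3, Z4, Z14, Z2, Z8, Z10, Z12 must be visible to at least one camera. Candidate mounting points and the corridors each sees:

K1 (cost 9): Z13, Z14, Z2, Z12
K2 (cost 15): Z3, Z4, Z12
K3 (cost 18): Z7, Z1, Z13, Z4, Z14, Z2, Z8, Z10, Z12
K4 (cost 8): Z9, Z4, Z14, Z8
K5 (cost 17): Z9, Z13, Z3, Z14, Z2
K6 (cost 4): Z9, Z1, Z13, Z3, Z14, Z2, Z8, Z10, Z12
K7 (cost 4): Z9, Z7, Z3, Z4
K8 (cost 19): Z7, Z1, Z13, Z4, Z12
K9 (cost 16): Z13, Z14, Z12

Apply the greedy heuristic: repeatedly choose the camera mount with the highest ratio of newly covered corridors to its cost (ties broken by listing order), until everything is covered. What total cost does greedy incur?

Pick 1: K6 adds 9 new (Z9, Z1, Z13, Z3, Z14, Z2, Z8, Z10, Z12) at cost 4 (ratio 9/4).
Pick 2: K7 adds 2 new (Z7, Z4) at cost 4 (ratio 2/4).
Greedy total cost: 4 + 4 = 8.

8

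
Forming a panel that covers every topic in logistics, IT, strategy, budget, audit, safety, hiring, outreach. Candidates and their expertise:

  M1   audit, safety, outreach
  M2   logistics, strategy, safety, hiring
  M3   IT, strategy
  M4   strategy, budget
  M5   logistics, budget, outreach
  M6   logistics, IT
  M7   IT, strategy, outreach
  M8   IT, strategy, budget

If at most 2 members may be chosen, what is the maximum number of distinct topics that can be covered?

6

Choosing M1, M2 covers {logistics, strategy, audit, safety, hiring, outreach} — 6 topics.
No choice of 2 members does better; here IT, budget are left uncovered.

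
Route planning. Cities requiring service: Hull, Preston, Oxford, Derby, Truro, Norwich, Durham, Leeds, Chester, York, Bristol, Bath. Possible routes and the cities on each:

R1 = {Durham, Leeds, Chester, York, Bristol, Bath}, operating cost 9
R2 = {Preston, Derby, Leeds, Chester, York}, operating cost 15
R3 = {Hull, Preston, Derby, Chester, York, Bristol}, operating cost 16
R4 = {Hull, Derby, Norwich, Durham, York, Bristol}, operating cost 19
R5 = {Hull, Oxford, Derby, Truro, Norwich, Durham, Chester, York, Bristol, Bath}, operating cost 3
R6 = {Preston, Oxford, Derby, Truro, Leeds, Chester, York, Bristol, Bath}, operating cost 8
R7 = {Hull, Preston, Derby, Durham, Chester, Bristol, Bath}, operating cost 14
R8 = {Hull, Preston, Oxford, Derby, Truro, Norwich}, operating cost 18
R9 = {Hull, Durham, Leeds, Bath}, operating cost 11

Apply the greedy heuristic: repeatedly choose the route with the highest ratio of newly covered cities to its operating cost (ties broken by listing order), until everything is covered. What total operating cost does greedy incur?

Pick 1: R5 adds 10 new (Hull, Oxford, Derby, Truro, Norwich, Durham, Chester, York, Bristol, Bath) at operating cost 3 (ratio 10/3).
Pick 2: R6 adds 2 new (Preston, Leeds) at operating cost 8 (ratio 2/8).
Greedy total operating cost: 3 + 8 = 11.

11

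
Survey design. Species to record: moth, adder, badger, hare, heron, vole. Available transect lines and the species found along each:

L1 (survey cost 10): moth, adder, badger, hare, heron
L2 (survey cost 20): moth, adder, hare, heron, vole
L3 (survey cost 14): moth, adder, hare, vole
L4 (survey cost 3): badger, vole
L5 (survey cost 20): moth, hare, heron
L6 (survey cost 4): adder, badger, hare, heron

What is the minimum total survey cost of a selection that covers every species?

L1, L4 cover every species at survey cost 10 + 3 = 13.
Any cover uses at least 2 transects; among all covering selections none totals below 13.

13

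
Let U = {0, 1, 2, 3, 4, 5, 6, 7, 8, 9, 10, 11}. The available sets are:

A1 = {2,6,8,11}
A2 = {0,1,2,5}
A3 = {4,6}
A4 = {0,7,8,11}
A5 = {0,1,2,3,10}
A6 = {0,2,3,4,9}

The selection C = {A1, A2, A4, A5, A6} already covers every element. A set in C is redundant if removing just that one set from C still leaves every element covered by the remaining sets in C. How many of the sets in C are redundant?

0

Drop A1: 6 uncovered — not redundant.
Drop A2: 5 uncovered — not redundant.
Drop A4: 7 uncovered — not redundant.
Drop A5: 10 uncovered — not redundant.
Drop A6: 4, 9 uncovered — not redundant.
None of the sets in C is redundant.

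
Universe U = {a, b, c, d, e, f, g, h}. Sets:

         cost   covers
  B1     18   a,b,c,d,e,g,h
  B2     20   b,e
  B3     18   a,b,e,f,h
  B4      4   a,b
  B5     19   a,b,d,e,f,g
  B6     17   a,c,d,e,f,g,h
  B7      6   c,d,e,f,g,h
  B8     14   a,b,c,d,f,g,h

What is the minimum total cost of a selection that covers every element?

10

B4, B7 cover every element at cost 4 + 6 = 10.
Any cover uses at least 2 sets; among all covering selections none totals below 10.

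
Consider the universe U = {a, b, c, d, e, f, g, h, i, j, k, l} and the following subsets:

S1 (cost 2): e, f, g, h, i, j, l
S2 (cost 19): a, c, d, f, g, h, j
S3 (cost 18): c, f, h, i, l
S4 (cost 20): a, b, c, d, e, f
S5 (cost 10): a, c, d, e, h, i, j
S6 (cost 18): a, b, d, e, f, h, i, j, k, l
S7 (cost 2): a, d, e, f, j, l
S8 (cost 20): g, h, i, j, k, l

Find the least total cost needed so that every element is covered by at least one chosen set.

S1, S5, S6 cover every element at cost 2 + 10 + 18 = 30.
Any cover uses at least 2 sets; among all covering selections none totals below 30.
Greedy by coverage-per-cost would pick S1, S7, S6, S5 for 32 — worse than the optimum 30.

30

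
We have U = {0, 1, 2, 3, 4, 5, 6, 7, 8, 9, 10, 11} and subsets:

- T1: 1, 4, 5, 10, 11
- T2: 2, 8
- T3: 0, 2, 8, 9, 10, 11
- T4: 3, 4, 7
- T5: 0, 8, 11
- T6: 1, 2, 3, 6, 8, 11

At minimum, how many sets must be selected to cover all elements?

T1, T3, T4, T6 together cover {0, 1, 2, 3, 4, 5, 6, 7, 8, 9, 10, 11} — every element.
No 3 of the 6 sets cover everything (all 20 triples fall short), so 4 is minimum.

4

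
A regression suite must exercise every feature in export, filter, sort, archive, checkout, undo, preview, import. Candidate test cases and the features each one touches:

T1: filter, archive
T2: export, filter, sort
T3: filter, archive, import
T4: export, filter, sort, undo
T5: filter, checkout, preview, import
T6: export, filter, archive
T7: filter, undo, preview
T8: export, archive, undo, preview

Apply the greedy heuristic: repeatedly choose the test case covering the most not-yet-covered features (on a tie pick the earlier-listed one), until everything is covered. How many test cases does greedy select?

3

Pick 1: T4 covers 4 new features (export, filter, sort, undo).
Pick 2: T5 covers 3 new features (checkout, preview, import).
Pick 3: T1 covers 1 new features (archive).
Greedy uses 3 test cases.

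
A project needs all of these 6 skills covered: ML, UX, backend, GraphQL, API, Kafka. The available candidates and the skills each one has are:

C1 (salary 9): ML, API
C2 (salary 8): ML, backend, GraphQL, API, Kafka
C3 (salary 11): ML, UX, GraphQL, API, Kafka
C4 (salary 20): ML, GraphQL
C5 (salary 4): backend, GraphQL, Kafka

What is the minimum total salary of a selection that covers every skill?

15

C3, C5 cover every skill at salary 11 + 4 = 15.
Any cover uses at least 2 candidates; among all covering selections none totals below 15.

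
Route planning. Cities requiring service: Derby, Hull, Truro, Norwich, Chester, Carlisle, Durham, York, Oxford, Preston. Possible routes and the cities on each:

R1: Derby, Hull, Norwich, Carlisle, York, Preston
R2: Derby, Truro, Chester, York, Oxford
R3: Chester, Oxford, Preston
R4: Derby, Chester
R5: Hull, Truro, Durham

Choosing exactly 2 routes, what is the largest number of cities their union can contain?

9

Choosing R1, R2 covers {Derby, Hull, Truro, Norwich, Chester, Carlisle, York, Oxford, Preston} — 9 cities.
No choice of 2 routes does better; here Durham is left uncovered.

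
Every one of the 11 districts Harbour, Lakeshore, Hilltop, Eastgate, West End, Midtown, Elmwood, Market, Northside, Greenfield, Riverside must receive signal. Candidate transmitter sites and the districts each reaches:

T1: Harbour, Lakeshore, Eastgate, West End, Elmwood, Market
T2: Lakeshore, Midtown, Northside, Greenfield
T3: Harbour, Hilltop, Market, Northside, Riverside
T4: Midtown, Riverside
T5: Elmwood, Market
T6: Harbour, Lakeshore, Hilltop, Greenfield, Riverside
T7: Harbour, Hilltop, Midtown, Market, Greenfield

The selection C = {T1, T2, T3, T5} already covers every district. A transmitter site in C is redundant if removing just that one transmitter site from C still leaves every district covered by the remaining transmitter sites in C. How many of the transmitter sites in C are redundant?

1

Drop T1: Eastgate, West End uncovered — not redundant.
Drop T2: Midtown, Greenfield uncovered — not redundant.
Drop T3: Hilltop, Riverside uncovered — not redundant.
Drop T5: the rest still cover every district — redundant.
1 redundant: T5.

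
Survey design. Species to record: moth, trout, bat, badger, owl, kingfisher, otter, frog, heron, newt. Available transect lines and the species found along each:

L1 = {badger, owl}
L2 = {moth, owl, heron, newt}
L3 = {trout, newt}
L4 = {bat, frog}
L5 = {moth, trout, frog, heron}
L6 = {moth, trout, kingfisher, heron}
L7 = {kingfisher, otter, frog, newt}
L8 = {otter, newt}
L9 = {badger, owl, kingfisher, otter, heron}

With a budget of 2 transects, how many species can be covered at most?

Choosing L5, L9 covers {moth, trout, badger, owl, kingfisher, otter, frog, heron} — 8 species.
No choice of 2 transects does better; here bat, newt are left uncovered.

8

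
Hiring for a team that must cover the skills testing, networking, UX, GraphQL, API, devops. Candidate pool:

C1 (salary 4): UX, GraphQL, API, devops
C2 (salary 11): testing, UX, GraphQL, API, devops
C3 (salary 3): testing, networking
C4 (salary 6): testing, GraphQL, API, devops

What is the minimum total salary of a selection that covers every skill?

7

C1, C3 cover every skill at salary 4 + 3 = 7.
Any cover uses at least 2 candidates; among all covering selections none totals below 7.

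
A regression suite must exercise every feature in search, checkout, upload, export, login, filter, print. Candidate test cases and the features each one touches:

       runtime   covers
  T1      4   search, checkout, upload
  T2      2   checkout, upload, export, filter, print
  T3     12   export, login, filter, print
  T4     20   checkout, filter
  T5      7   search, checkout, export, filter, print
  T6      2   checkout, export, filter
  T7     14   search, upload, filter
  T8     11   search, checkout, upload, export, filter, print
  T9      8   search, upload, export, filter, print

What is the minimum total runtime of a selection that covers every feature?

16

T1, T3 cover every feature at runtime 4 + 12 = 16.
Any cover uses at least 2 test cases; among all covering selections none totals below 16.
Greedy by coverage-per-runtime would pick T2, T1, T3 for 18 — worse than the optimum 16.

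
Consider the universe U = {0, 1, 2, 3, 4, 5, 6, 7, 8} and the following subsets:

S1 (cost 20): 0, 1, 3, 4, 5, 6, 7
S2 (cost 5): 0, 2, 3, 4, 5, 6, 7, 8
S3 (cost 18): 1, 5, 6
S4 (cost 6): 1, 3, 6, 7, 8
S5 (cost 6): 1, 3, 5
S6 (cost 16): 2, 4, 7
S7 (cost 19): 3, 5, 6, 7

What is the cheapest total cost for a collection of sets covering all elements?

11

S2, S4 cover every element at cost 5 + 6 = 11.
Any cover uses at least 2 sets; among all covering selections none totals below 11.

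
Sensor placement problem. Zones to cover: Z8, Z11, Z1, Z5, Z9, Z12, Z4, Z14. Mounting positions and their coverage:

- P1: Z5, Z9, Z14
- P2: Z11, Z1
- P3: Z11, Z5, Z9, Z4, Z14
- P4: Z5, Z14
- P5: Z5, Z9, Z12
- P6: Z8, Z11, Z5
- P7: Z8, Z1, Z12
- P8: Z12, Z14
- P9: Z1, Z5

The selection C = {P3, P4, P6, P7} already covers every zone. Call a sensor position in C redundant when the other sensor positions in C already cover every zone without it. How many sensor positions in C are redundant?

Drop P3: Z9, Z4 uncovered — not redundant.
Drop P4: the rest still cover every zone — redundant.
Drop P6: the rest still cover every zone — redundant.
Drop P7: Z1, Z12 uncovered — not redundant.
2 redundant: P4, P6.

2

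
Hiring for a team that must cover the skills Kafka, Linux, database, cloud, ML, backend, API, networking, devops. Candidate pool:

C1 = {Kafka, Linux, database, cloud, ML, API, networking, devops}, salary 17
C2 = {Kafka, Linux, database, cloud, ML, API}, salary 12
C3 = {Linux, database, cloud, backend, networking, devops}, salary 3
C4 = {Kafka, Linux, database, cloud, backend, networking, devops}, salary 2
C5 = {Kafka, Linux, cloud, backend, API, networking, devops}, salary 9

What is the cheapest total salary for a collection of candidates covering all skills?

C2, C4 cover every skill at salary 12 + 2 = 14.
Any cover uses at least 2 candidates; among all covering selections none totals below 14.

14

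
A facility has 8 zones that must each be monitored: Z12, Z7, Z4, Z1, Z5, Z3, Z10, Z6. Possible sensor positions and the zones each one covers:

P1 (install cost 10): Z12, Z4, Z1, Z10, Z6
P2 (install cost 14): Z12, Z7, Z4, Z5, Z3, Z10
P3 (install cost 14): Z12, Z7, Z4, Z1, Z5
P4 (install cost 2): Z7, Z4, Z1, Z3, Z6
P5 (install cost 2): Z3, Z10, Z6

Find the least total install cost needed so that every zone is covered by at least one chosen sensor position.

P2, P4 cover every zone at install cost 14 + 2 = 16.
Any cover uses at least 2 sensor positions; among all covering selections none totals below 16.
Greedy by coverage-per-install cost would pick P4, P5, P2 for 18 — worse than the optimum 16.

16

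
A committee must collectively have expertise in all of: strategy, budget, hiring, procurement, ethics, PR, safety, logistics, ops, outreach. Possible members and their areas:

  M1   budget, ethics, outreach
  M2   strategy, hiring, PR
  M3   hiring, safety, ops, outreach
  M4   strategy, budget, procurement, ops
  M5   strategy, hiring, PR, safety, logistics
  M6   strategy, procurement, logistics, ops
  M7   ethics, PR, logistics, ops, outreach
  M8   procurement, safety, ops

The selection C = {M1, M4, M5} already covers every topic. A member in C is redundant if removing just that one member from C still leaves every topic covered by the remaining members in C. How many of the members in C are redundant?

0

Drop M1: ethics, outreach uncovered — not redundant.
Drop M4: procurement, ops uncovered — not redundant.
Drop M5: hiring, PR, safety, logistics uncovered — not redundant.
None of the members in C is redundant.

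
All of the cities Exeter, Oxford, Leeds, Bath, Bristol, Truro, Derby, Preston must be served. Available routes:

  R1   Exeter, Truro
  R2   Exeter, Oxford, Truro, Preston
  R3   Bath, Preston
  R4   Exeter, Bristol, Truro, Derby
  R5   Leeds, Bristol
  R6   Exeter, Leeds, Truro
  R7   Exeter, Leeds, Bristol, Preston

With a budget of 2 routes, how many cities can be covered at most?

Choosing R2, R4 covers {Exeter, Oxford, Bristol, Truro, Derby, Preston} — 6 cities.
No choice of 2 routes does better; here Leeds, Bath are left uncovered.

6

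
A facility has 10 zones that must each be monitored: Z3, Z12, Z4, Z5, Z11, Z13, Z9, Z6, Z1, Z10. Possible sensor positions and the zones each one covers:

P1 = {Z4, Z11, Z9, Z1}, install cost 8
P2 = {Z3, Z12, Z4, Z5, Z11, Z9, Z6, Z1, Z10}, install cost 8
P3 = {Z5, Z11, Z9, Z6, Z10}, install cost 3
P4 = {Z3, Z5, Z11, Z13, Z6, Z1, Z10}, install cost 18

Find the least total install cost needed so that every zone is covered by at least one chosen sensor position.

P2, P4 cover every zone at install cost 8 + 18 = 26.
Any cover uses at least 2 sensor positions; among all covering selections none totals below 26.
Greedy by coverage-per-install cost would pick P3, P2, P4 for 29 — worse than the optimum 26.

26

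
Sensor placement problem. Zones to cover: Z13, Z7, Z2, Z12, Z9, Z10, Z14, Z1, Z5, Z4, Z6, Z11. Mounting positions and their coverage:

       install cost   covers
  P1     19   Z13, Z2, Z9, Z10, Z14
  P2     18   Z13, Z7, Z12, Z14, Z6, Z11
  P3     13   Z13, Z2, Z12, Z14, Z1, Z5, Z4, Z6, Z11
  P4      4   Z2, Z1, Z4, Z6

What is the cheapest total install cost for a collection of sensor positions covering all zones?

50

P1, P2, P3 cover every zone at install cost 19 + 18 + 13 = 50.
Any cover uses at least 3 sensor positions; among all covering selections none totals below 50.
Greedy by coverage-per-install cost would pick P4, P3, P1, P2 for 54 — worse than the optimum 50.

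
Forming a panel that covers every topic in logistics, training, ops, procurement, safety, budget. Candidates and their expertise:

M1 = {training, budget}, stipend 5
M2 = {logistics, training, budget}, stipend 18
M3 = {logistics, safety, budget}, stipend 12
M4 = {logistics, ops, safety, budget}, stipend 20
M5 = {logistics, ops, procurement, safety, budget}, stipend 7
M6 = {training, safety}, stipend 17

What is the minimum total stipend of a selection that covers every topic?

M1, M5 cover every topic at stipend 5 + 7 = 12.
Any cover uses at least 2 members; among all covering selections none totals below 12.

12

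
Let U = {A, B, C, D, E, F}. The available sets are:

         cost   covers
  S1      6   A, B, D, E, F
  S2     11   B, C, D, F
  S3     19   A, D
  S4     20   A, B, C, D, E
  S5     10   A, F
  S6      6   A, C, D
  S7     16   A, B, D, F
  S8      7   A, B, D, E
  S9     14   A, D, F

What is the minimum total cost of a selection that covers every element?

12

S1, S6 cover every element at cost 6 + 6 = 12.
Any cover uses at least 2 sets; among all covering selections none totals below 12.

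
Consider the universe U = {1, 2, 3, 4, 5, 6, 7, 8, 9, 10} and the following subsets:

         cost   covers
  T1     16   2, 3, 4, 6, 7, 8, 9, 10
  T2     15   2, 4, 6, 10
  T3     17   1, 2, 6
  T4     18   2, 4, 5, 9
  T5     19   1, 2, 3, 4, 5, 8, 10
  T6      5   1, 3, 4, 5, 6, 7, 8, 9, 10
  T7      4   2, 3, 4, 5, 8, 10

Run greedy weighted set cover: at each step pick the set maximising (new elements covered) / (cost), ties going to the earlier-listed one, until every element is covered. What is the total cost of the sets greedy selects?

9

Pick 1: T6 adds 9 new (1, 3, 4, 5, 6, 7, 8, 9, 10) at cost 5 (ratio 9/5).
Pick 2: T7 adds 1 new (2) at cost 4 (ratio 1/4).
Greedy total cost: 5 + 4 = 9.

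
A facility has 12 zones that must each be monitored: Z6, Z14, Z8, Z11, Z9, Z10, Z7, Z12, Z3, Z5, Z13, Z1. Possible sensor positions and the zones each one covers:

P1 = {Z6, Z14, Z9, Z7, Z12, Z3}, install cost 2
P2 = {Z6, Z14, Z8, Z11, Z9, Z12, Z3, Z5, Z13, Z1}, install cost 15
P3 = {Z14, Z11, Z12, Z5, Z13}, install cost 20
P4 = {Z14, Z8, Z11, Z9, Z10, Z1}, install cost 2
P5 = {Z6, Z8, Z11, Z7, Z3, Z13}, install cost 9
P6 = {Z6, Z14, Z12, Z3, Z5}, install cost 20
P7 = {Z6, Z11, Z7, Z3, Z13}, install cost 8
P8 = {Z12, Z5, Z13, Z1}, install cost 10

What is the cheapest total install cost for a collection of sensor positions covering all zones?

14

P1, P4, P8 cover every zone at install cost 2 + 2 + 10 = 14.
Any cover uses at least 3 sensor positions; among all covering selections none totals below 14.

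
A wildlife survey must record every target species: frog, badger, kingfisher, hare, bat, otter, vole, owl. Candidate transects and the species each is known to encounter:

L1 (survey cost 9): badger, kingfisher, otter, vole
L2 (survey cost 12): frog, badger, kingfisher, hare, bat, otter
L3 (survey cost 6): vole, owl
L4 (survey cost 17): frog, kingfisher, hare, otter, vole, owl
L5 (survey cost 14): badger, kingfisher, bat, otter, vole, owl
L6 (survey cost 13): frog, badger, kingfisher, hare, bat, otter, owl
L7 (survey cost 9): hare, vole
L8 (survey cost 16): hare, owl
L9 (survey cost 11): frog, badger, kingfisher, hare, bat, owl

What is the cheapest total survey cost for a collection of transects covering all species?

L2, L3 cover every species at survey cost 12 + 6 = 18.
Any cover uses at least 2 transects; among all covering selections none totals below 18.
Greedy by coverage-per-survey cost would pick L9, L1 for 20 — worse than the optimum 18.

18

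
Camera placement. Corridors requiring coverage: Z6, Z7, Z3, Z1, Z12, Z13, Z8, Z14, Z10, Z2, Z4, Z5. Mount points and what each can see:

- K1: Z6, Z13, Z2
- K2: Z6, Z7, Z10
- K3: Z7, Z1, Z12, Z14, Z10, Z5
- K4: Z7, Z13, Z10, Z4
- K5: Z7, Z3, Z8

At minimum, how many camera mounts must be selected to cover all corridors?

K1, K3, K4, K5 together cover {Z6, Z7, Z3, Z1, Z12, Z13, Z8, Z14, Z10, Z2, Z4, Z5} — every corridor.
No 3 of the 5 camera mounts cover everything (all 10 triples fall short), so 4 is minimum.

4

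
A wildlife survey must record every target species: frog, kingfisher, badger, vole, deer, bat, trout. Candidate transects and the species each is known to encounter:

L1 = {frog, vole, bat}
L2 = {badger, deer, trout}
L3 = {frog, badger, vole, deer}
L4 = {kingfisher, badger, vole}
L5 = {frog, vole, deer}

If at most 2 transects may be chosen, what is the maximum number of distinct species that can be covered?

Choosing L1, L2 covers {frog, badger, vole, deer, bat, trout} — 6 species.
No choice of 2 transects does better; here kingfisher is left uncovered.

6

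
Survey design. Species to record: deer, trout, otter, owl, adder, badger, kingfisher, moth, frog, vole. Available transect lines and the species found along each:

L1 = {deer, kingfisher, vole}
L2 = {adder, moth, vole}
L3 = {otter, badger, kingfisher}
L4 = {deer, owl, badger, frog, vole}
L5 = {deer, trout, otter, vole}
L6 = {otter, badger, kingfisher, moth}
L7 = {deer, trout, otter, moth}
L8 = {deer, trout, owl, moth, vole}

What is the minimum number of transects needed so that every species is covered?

L1, L2, L4, L5 together cover {deer, trout, otter, owl, adder, badger, kingfisher, moth, frog, vole} — every species.
No 3 of the 8 transects cover everything (all 56 triples fall short), so 4 is minimum.

4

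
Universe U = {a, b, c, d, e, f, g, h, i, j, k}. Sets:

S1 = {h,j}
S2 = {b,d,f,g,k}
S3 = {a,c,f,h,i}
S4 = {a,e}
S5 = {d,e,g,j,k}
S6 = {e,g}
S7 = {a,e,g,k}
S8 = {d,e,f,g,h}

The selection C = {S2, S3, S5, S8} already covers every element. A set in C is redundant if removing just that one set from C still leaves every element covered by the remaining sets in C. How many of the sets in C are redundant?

Drop S2: b uncovered — not redundant.
Drop S3: a, c, i uncovered — not redundant.
Drop S5: j uncovered — not redundant.
Drop S8: the rest still cover every element — redundant.
1 redundant: S8.

1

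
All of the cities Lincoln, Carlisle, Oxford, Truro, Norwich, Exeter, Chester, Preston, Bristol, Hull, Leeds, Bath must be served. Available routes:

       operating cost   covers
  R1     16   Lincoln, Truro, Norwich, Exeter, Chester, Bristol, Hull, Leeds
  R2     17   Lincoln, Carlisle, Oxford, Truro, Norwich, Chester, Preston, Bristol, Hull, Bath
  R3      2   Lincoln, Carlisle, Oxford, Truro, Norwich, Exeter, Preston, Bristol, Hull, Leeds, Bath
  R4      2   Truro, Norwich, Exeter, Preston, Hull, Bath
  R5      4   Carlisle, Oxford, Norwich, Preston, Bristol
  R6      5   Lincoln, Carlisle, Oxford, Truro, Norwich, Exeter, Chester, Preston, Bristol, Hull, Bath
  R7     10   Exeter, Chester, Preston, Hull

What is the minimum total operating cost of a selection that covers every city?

7

R3, R6 cover every city at operating cost 2 + 5 = 7.
Any cover uses at least 2 routes; among all covering selections none totals below 7.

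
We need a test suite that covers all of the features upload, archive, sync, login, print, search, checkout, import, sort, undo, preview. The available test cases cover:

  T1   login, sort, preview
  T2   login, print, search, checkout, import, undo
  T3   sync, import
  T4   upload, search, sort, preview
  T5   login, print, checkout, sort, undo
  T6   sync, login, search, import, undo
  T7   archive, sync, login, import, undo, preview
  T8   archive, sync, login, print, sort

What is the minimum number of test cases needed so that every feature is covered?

T2, T4, T7 together cover {upload, archive, sync, login, print, search, checkout, import, sort, undo, preview} — every feature.
No 2 of the 8 test cases cover everything (all 28 pairs fall short), so 3 is minimum.

3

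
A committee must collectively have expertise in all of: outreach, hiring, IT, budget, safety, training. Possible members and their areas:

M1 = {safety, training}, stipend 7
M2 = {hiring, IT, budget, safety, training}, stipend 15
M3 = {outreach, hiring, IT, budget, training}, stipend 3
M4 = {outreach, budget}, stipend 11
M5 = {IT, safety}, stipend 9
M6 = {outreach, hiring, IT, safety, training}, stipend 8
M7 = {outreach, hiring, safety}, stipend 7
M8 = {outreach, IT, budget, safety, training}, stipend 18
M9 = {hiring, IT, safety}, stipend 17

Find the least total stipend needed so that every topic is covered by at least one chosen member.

10

M1, M3 cover every topic at stipend 7 + 3 = 10.
Any cover uses at least 2 members; among all covering selections none totals below 10.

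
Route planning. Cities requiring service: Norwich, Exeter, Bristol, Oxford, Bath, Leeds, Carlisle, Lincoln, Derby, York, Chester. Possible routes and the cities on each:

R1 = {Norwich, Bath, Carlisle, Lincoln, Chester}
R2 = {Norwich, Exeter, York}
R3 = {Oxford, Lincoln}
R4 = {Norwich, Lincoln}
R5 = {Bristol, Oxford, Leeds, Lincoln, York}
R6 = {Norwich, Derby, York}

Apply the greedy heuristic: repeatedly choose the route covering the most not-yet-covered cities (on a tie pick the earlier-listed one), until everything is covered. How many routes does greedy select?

4

Pick 1: R1 covers 5 new cities (Norwich, Bath, Carlisle, Lincoln, Chester).
Pick 2: R5 covers 4 new cities (Bristol, Oxford, Leeds, York).
Pick 3: R2 covers 1 new cities (Exeter).
Pick 4: R6 covers 1 new cities (Derby).
Greedy uses 4 routes.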